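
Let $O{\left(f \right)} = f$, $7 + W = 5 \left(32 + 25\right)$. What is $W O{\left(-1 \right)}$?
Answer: $-278$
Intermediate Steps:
$W = 278$ ($W = -7 + 5 \left(32 + 25\right) = -7 + 5 \cdot 57 = -7 + 285 = 278$)
$W O{\left(-1 \right)} = 278 \left(-1\right) = -278$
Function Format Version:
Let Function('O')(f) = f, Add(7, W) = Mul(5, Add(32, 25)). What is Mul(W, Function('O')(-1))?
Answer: -278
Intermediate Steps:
W = 278 (W = Add(-7, Mul(5, Add(32, 25))) = Add(-7, Mul(5, 57)) = Add(-7, 285) = 278)
Mul(W, Function('O')(-1)) = Mul(278, -1) = -278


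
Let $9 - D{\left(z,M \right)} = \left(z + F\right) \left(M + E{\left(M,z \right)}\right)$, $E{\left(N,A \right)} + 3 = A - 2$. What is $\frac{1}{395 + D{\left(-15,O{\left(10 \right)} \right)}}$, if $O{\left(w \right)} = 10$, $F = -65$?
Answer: $- \frac{1}{396} \approx -0.0025253$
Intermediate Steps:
$E{\left(N,A \right)} = -5 + A$ ($E{\left(N,A \right)} = -3 + \left(A - 2\right) = -3 + \left(-2 + A\right) = -5 + A$)
$D{\left(z,M \right)} = 9 - \left(-65 + z\right) \left(-5 + M + z\right)$ ($D{\left(z,M \right)} = 9 - \left(z - 65\right) \left(M + \left(-5 + z\right)\right) = 9 - \left(-65 + z\right) \left(-5 + M + z\right)$)
$\frac{1}{395 + D{\left(-15,O{\left(10 \right)} \right)}} = \frac{1}{395 - \left(941 - 150\right)} = \frac{1}{395 - 791} = \frac{1}{-396} = - \frac{1}{396}$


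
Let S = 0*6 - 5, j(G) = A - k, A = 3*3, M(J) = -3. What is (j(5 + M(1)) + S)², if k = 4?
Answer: 0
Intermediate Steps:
A = 9
j(G) = 5 (j(G) = 9 - 1*4 = 9 - 4 = 5)
S = -5 (S = 0 - 5 = -5)
(j(5 + M(1)) + S)² = (5 - 5)² = 0² = 0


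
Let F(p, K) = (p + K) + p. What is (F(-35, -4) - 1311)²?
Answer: 1918225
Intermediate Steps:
F(p, K) = K + 2*p (F(p, K) = (K + p) + p = K + 2*p)
(F(-35, -4) - 1311)² = ((-4 + 2*(-35)) - 1311)² = ((-4 - 70) - 1311)² = (-74 - 1311)² = (-1385)² = 1918225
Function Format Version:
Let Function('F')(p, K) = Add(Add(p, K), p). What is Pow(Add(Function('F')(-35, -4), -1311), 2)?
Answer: 1918225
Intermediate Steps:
Function('F')(p, K) = Add(K, Mul(2, p)) (Function('F')(p, K) = Add(Add(K, p), p) = Add(K, Mul(2, p)))
Pow(Add(Function('F')(-35, -4), -1311), 2) = Pow(Add(Add(-4, Mul(2, -35)), -1311), 2) = Pow(Add(Add(-4, -70), -1311), 2) = Pow(Add(-74, -1311), 2) = Pow(-1385, 2) = 1918225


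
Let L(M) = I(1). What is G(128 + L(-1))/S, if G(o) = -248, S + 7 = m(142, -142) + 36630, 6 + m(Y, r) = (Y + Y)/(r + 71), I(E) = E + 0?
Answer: -248/36613 ≈ -0.0067735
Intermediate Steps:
I(E) = E
m(Y, r) = -6 + 2*Y/(71 + r) (m(Y, r) = -6 + (Y + Y)/(r + 71) = -6 + (2*Y)/(71 + r) = -6 + 2*Y/(71 + r))
L(M) = 1
S = 36613 (S = -7 + (2*(-213 + 142 - 3*(-142))/(71 - 142) + 36630) = -7 + (2*(-213 + 142 + 426)/(-71) + 36630) = -7 + (2*(-1/71)*355 + 36630) = -7 + (-10 + 36630) = -7 + 36620 = 36613)
G(128 + L(-1))/S = -248/36613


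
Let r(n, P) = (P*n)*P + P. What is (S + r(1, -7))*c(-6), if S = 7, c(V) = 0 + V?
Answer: -294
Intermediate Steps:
r(n, P) = P + n*P**2 (r(n, P) = n*P**2 + P = P + n*P**2)
c(V) = V
(S + r(1, -7))*c(-6) = (7 - 7*(1 - 7*1))*(-6) = (7 - 7*(1 - 7))*(-6) = (7 - 7*(-6))*(-6) = (7 + 42)*(-6) = 49*(-6) = -294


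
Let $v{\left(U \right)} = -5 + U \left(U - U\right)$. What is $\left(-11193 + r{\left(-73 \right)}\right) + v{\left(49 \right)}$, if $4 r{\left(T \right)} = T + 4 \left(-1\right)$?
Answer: $- \frac{44869}{4} \approx -11217.0$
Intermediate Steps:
$v{\left(U \right)} = -5$ ($v{\left(U \right)} = -5 + U 0 = -5 + 0 = -5$)
$r{\left(T \right)} = -1 + \frac{T}{4}$ ($r{\left(T \right)} = \frac{T + 4 \left(-1\right)}{4} = \frac{T - 4}{4} = \frac{-4 + T}{4} = -1 + \frac{T}{4}$)
$\left(-11193 + r{\left(-73 \right)}\right) + v{\left(49 \right)} = \left(-11193 + \left(-1 + \frac{1}{4} \left(-73\right)\right)\right) - 5 = \left(-11193 - \frac{77}{4}\right) - 5 = - \frac{44849}{4} - 5 = - \frac{44869}{4}$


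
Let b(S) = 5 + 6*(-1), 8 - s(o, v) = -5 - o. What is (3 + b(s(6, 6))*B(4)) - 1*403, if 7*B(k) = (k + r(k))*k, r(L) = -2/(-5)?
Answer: -14088/35 ≈ -402.51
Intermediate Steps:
r(L) = ⅖ (r(L) = -2*(-⅕) = ⅖)
s(o, v) = 13 + o (s(o, v) = 8 - (-5 - o) = 8 + (5 + o) = 13 + o)
B(k) = k*(⅖ + k)/7 (B(k) = ((k + ⅖)*k)/7 = ((⅖ + k)*k)/7 = (k*(⅖ + k))/7 = k*(⅖ + k)/7)
b(S) = -1 (b(S) = 5 - 6 = -1)
(3 + b(s(6, 6))*B(4)) - 1*403 = (3 - 4*(2 + 5*4)/35) - 1*403 = (3 - 4*(2 + 20)/35) - 403 = (3 - 4*22/35) - 403 = (3 - 1*88/35) - 403 = (3 - 88/35) - 403 = 17/35 - 403 = -14088/35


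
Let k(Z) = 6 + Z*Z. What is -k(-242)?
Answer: -58570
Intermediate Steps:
k(Z) = 6 + Z**2
-k(-242) = -(6 + (-242)**2) = -(6 + 58564) = -1*58570 = -58570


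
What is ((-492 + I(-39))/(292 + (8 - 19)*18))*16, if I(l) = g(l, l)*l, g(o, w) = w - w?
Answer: -3936/47 ≈ -83.745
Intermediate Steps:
g(o, w) = 0
I(l) = 0 (I(l) = 0*l = 0)
((-492 + I(-39))/(292 + (8 - 19)*18))*16 = ((-492 + 0)/(292 + (8 - 19)*18))*16 = -492/(292 - 11*18)*16 = -492/(292 - 198)*16 = -492/94*16 = -492*1/94*16 = -246/47*16 = -3936/47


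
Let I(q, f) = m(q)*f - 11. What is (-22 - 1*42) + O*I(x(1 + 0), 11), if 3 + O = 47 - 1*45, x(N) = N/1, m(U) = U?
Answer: -64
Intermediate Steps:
x(N) = N (x(N) = N*1 = N)
I(q, f) = -11 + f*q (I(q, f) = q*f - 11 = f*q - 11 = -11 + f*q)
O = -1 (O = -3 + (47 - 1*45) = -3 + (47 - 45) = -3 + 2 = -1)
(-22 - 1*42) + O*I(x(1 + 0), 11) = (-22 - 1*42) - (-11 + 11*(1 + 0)) = (-22 - 42) - (-11 + 11*1) = -64 - (-11 + 11) = -64 - 1*0 = -64 + 0 = -64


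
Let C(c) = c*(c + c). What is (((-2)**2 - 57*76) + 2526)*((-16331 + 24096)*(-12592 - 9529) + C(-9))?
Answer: 309528464206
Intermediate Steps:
C(c) = 2*c**2 (C(c) = c*(2*c) = 2*c**2)
(((-2)**2 - 57*76) + 2526)*((-16331 + 24096)*(-12592 - 9529) + C(-9)) = (((-2)**2 - 57*76) + 2526)*((-16331 + 24096)*(-12592 - 9529) + 2*(-9)**2) = ((4 - 4332) + 2526)*(7765*(-22121) + 2*81) = (-4328 + 2526)*(-171769565 + 162) = -1802*(-171769403) = 309528464206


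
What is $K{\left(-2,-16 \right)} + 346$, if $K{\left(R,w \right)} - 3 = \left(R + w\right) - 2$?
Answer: $329$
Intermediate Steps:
$K{\left(R,w \right)} = 1 + R + w$ ($K{\left(R,w \right)} = 3 - \left(2 - R - w\right) = 3 + \left(-2 + R + w\right) = 1 + R + w$)
$K{\left(-2,-16 \right)} + 346 = \left(1 - 2 - 16\right) + 346 = -17 + 346 = 329$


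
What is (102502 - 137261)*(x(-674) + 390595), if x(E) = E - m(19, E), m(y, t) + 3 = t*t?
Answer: 2236811168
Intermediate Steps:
m(y, t) = -3 + t² (m(y, t) = -3 + t*t = -3 + t²)
x(E) = 3 + E - E² (x(E) = E - (-3 + E²) = E + (3 - E²) = 3 + E - E²)
(102502 - 137261)*(x(-674) + 390595) = (102502 - 137261)*((3 - 674 - 1*(-674)²) + 390595) = -34759*((3 - 674 - 1*454276) + 390595) = -34759*((3 - 674 - 454276) + 390595) = -34759*(-454947 + 390595) = -34759*(-64352) = 2236811168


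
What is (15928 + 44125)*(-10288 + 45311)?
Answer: 2103236219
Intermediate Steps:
(15928 + 44125)*(-10288 + 45311) = 60053*35023 = 2103236219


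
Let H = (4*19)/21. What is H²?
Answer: 5776/441 ≈ 13.098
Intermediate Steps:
H = 76/21 (H = 76*(1/21) = 76/21 ≈ 3.6190)
H² = (76/21)² = 5776/441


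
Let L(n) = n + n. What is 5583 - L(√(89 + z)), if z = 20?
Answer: 5583 - 2*√109 ≈ 5562.1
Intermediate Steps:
L(n) = 2*n
5583 - L(√(89 + z)) = 5583 - 2*√(89 + 20) = 5583 - 2*√109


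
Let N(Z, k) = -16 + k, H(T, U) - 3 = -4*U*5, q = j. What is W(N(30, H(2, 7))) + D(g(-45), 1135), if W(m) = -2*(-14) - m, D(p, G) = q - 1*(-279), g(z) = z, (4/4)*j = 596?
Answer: 1056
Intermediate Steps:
j = 596
q = 596
H(T, U) = 3 - 20*U (H(T, U) = 3 - 4*U*5 = 3 - 20*U)
D(p, G) = 875 (D(p, G) = 596 - 1*(-279) = 596 + 279 = 875)
W(m) = 28 - m
W(N(30, H(2, 7))) + D(g(-45), 1135) = (28 - (-16 + (3 - 20*7))) + 875 = (28 - (-16 + (3 - 140))) + 875 = (28 - (-16 - 137)) + 875 = (28 - 1*(-153)) + 875 = (28 + 153) + 875 = 181 + 875 = 1056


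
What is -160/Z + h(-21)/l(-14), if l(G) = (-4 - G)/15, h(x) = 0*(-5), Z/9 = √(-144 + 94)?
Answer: 16*I*√2/9 ≈ 2.5142*I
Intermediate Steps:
Z = 45*I*√2 (Z = 9*√(-144 + 94) = 9*√(-50) = 9*(5*I*√2) = 45*I*√2 ≈ 63.64*I)
h(x) = 0
l(G) = -4/15 - G/15 (l(G) = (-4 - G)*(1/15) = -4/15 - G/15)
-160/Z + h(-21)/l(-14) = -160*(-I*√2/90) + 0/(-4/15 - 1/15*(-14)) = -(-16)*I*√2/9 + 0/(-4/15 + 14/15) = 16*I*√2/9 + 0/(⅔) = 16*I*√2/9 + 0*(3/2) = 16*I*√2/9 + 0 = 16*I*√2/9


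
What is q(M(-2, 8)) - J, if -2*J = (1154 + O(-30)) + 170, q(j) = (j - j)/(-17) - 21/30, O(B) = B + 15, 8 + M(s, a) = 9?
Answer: 3269/5 ≈ 653.80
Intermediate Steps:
M(s, a) = 1 (M(s, a) = -8 + 9 = 1)
O(B) = 15 + B
q(j) = -7/10 (q(j) = 0*(-1/17) - 21*1/30 = 0 - 7/10 = -7/10)
J = -1309/2 (J = -((1154 + (15 - 30)) + 170)/2 = -((1154 - 15) + 170)/2 = -(1139 + 170)/2 = -½*1309 = -1309/2 ≈ -654.50)
q(M(-2, 8)) - J = -7/10 - 1*(-1309/2) = -7/10 + 1309/2 = 3269/5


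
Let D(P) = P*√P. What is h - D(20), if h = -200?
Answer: -200 - 40*√5 ≈ -289.44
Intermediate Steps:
D(P) = P^(3/2)
h - D(20) = -200 - 20^(3/2) = -200 - 40*√5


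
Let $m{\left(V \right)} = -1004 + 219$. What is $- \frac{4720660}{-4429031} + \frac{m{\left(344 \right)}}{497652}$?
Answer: $\frac{2345769100985}{2204116135212} \approx 1.0643$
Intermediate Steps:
$m{\left(V \right)} = -785$
$- \frac{4720660}{-4429031} + \frac{m{\left(344 \right)}}{497652} = - \frac{4720660}{-4429031} - \frac{785}{497652} = \left(-4720660\right) \left(- \frac{1}{4429031}\right) - \frac{785}{497652} = \frac{4720660}{4429031} - \frac{785}{497652} = \frac{2345769100985}{2204116135212}$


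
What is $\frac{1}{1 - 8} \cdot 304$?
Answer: $- \frac{304}{7} \approx -43.429$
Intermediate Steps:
$\frac{1}{1 - 8} \cdot 304 = \frac{1}{-7} \cdot 304 = \left(- \frac{1}{7}\right) 304 = - \frac{304}{7}$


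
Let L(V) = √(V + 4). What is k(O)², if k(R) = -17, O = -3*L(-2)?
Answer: 289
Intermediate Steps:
L(V) = √(4 + V)
O = -3*√2 (O = -3*√(4 - 2) = -3*√2 ≈ -4.2426)
k(O)² = (-17)² = 289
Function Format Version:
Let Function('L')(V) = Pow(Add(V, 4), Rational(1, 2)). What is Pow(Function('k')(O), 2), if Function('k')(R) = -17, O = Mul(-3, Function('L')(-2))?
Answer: 289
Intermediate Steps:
Function('L')(V) = Pow(Add(4, V), Rational(1, 2))
O = Mul(-3, Pow(2, Rational(1, 2))) (O = Mul(-3, Pow(Add(4, -2), Rational(1, 2))) = Mul(-3, Pow(2, Rational(1, 2))) ≈ -4.2426)
Pow(Function('k')(O), 2) = Pow(-17, 2) = 289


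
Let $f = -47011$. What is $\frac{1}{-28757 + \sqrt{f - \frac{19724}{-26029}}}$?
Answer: $- \frac{748515953}{21526296890016} - \frac{i \sqrt{31849854728255}}{21526296890016} \approx -3.4772 \cdot 10^{-5} - 2.6217 \cdot 10^{-7} i$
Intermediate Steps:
$\frac{1}{-28757 + \sqrt{f - \frac{19724}{-26029}}} = \frac{1}{-28757 + \sqrt{-47011 - \frac{19724}{-26029}}} = \frac{1}{-28757 + \sqrt{-47011 - - \frac{19724}{26029}}} = \frac{1}{-28757 + \sqrt{-47011 + \frac{19724}{26029}}} = \frac{1}{-28757 + \sqrt{- \frac{1223629595}{26029}}} = \frac{1}{-28757 + \frac{i \sqrt{31849854728255}}{26029}}$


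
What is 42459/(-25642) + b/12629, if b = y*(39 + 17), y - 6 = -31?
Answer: -572113511/323832818 ≈ -1.7667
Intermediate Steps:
y = -25 (y = 6 - 31 = -25)
b = -1400 (b = -25*(39 + 17) = -25*56 = -1400)
42459/(-25642) + b/12629 = 42459/(-25642) - 1400/12629 = 42459*(-1/25642) - 1400*1/12629 = -42459/25642 - 1400/12629 = -572113511/323832818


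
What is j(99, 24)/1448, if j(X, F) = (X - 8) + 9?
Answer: 25/362 ≈ 0.069061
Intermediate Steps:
j(X, F) = 1 + X (j(X, F) = (-8 + X) + 9 = 1 + X)
j(99, 24)/1448 = (1 + 99)/1448 = 100*(1/1448) = 25/362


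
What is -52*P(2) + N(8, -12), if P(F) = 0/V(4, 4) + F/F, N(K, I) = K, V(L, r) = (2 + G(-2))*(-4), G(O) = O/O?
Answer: -44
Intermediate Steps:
G(O) = 1
V(L, r) = -12 (V(L, r) = (2 + 1)*(-4) = 3*(-4) = -12)
P(F) = 1 (P(F) = 0/(-12) + F/F = 0*(-1/12) + 1 = 0 + 1 = 1)
-52*P(2) + N(8, -12) = -52*1 + 8 = -52 + 8 = -44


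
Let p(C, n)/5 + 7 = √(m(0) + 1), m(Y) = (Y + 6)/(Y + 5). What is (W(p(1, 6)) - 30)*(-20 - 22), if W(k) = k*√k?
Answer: 1260 + 42*I*(35 - √55)^(3/2) ≈ 1260.0 + 6084.6*I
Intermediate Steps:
m(Y) = (6 + Y)/(5 + Y)
p(C, n) = -35 + √55 (p(C, n) = -35 + 5*√((6 + 0)/(5 + 0) + 1) = -35 + 5*√(6/5 + 1) = -35 + 5*√(11/5) = -35 + 5*(√55/5) = -35 + √55)
W(k) = k^(3/2)
(W(p(1, 6)) - 30)*(-20 - 22) = ((-35 + √55)^(3/2) - 30)*(-20 - 22) = (-30 + (-35 + √55)^(3/2))*(-42) = 1260 - 42*(-35 + √55)^(3/2)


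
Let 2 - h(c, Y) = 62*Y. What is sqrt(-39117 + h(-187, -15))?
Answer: I*sqrt(38185) ≈ 195.41*I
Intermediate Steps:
h(c, Y) = 2 - 62*Y
sqrt(-39117 + h(-187, -15)) = sqrt(-39117 + (2 - 62*(-15))) = sqrt(-39117 + (2 + 930)) = sqrt(-39117 + 932) = sqrt(-38185) = I*sqrt(38185)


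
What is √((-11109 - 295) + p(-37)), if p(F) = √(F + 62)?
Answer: I*√11399 ≈ 106.77*I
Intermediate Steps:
p(F) = √(62 + F)
√((-11109 - 295) + p(-37)) = √((-11109 - 295) + √(62 - 37)) = √(-11404 + √25) = √(-11404 + 5) = √(-11399) = I*√11399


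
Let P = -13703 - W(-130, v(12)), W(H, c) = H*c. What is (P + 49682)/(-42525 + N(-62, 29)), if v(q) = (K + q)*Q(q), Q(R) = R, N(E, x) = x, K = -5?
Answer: -46899/42496 ≈ -1.1036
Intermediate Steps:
v(q) = q*(-5 + q) (v(q) = (-5 + q)*q = q*(-5 + q))
P = -2783 (P = -13703 - (-130)*12*(-5 + 12) = -13703 - (-130)*12*7 = -13703 - (-130)*84 = -13703 - 1*(-10920) = -13703 + 10920 = -2783)
(P + 49682)/(-42525 + N(-62, 29)) = (-2783 + 49682)/(-42525 + 29) = 46899/(-42496) = 46899*(-1/42496) = -46899/42496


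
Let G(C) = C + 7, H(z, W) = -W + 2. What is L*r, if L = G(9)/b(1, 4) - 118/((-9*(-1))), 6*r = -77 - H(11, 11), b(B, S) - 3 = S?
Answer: 23188/189 ≈ 122.69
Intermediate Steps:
b(B, S) = 3 + S
H(z, W) = 2 - W
G(C) = 7 + C
r = -34/3 (r = (-77 - (2 - 1*11))/6 = (-77 - (2 - 11))/6 = (-77 - 1*(-9))/6 = (-77 + 9)/6 = (⅙)*(-68) = -34/3 ≈ -11.333)
L = -682/63 (L = (7 + 9)/(3 + 4) - 118/((-9*(-1))) = 16/7 - 118/9 = -682/63 ≈ -10.825)
L*r = -682/63*(-34/3) = 23188/189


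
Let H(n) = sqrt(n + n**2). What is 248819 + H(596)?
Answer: 248819 + 2*sqrt(88953) ≈ 2.4942e+5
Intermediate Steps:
248819 + H(596) = 248819 + sqrt(596*(1 + 596)) = 248819 + sqrt(596*597) = 248819 + sqrt(355812) = 248819 + 2*sqrt(88953)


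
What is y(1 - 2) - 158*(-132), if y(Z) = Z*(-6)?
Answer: 20862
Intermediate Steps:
y(Z) = -6*Z
y(1 - 2) - 158*(-132) = -6*(1 - 2) - 158*(-132) = -6*(-1) + 20856 = 6 + 20856 = 20862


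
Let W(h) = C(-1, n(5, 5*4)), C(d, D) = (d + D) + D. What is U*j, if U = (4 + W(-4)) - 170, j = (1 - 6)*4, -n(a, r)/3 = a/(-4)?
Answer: 3190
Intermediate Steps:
n(a, r) = 3*a/4 (n(a, r) = -3*a/(-4) = -3*a*(-1)/4 = -(-3)*a/4 = 3*a/4)
C(d, D) = d + 2*D (C(d, D) = (D + d) + D = d + 2*D)
W(h) = 13/2 (W(h) = -1 + 2*((¾)*5) = -1 + 2*(15/4) = -1 + 15/2 = 13/2)
j = -20 (j = -5*4 = -20)
U = -319/2 (U = (4 + 13/2) - 170 = 21/2 - 170 = -319/2 ≈ -159.50)
U*j = -319/2*(-20) = 3190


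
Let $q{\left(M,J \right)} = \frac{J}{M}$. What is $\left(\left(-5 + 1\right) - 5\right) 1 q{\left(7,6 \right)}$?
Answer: $- \frac{54}{7} \approx -7.7143$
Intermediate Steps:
$\left(\left(-5 + 1\right) - 5\right) 1 q{\left(7,6 \right)} = \left(\left(-5 + 1\right) - 5\right) 1 \cdot \frac{6}{7} = \left(-4 - 5\right) 1 \cdot 6 \cdot \frac{1}{7} = \left(-9\right) 1 \cdot \frac{6}{7} = \left(-9\right) \frac{6}{7} = - \frac{54}{7}$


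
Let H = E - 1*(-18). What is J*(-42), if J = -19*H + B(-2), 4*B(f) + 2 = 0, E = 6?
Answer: 19173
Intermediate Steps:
B(f) = -½ (B(f) = -½ + (¼)*0 = -½ + 0 = -½)
H = 24 (H = 6 - 1*(-18) = 6 + 18 = 24)
J = -913/2 (J = -19*24 - ½ = -456 - ½ = -913/2 ≈ -456.50)
J*(-42) = -913/2*(-42) = 19173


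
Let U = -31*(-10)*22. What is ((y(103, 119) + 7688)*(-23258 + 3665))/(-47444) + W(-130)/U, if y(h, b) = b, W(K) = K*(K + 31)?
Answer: 4744614555/1470764 ≈ 3226.0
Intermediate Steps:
W(K) = K*(31 + K)
U = 6820 (U = 310*22 = 6820)
((y(103, 119) + 7688)*(-23258 + 3665))/(-47444) + W(-130)/U = ((119 + 7688)*(-23258 + 3665))/(-47444) - 130*(31 - 130)/6820 = (7807*(-19593))*(-1/47444) - 130*(-99)*(1/6820) = -152962551*(-1/47444) + 12870*(1/6820) = 152962551/47444 + 117/62 = 4744614555/1470764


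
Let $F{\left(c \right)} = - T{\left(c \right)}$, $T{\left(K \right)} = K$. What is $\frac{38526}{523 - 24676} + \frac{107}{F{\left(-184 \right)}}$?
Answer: $- \frac{1501471}{1481384} \approx -1.0136$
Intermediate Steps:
$F{\left(c \right)} = - c$
$\frac{38526}{523 - 24676} + \frac{107}{F{\left(-184 \right)}} = \frac{38526}{523 - 24676} + \frac{107}{\left(-1\right) \left(-184\right)} = \frac{38526}{523 - 24676} + \frac{107}{184} = \frac{38526}{-24153} + 107 \cdot \frac{1}{184} = 38526 \left(- \frac{1}{24153}\right) + \frac{107}{184} = - \frac{12842}{8051} + \frac{107}{184} = - \frac{1501471}{1481384}$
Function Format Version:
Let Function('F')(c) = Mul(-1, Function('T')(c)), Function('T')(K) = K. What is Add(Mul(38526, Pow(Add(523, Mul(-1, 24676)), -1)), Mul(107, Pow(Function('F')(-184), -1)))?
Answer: Rational(-1501471, 1481384) ≈ -1.0136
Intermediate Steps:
Function('F')(c) = Mul(-1, c)
Add(Mul(38526, Pow(Add(523, Mul(-1, 24676)), -1)), Mul(107, Pow(Function('F')(-184), -1))) = Add(Mul(38526, Pow(Add(523, Mul(-1, 24676)), -1)), Mul(107, Pow(Mul(-1, -184), -1))) = Add(Mul(38526, Pow(Add(523, -24676), -1)), Mul(107, Pow(184, -1))) = Add(Mul(38526, Pow(-24153, -1)), Mul(107, Rational(1, 184))) = Add(Mul(38526, Rational(-1, 24153)), Rational(107, 184)) = Add(Rational(-12842, 8051), Rational(107, 184)) = Rational(-1501471, 1481384)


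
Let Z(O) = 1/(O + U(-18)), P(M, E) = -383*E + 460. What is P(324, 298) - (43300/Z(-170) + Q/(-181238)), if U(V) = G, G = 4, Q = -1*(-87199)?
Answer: 1282100535187/181238 ≈ 7.0741e+6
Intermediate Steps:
Q = 87199
P(M, E) = 460 - 383*E
U(V) = 4
Z(O) = 1/(4 + O) (Z(O) = 1/(O + 4) = 1/(4 + O))
P(324, 298) - (43300/Z(-170) + Q/(-181238)) = (460 - 383*298) - (43300/(1/(4 - 170)) + 87199/(-181238)) = (460 - 114134) - (43300/(1/(-166)) + 87199*(-1/181238)) = -113674 - (43300/(-1/166) - 87199/181238) = -113674 - (43300*(-166) - 87199/181238) = -113674 - (-7187800 - 87199/181238) = -113674 - 1*(-1302702583599/181238) = -113674 + 1302702583599/181238 = 1282100535187/181238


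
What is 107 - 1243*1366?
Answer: -1697831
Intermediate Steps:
107 - 1243*1366 = 107 - 1697938 = -1697831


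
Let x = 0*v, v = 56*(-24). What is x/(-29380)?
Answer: 0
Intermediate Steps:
v = -1344
x = 0 (x = 0*(-1344) = 0)
x/(-29380) = 0/(-29380) = 0*(-1/29380) = 0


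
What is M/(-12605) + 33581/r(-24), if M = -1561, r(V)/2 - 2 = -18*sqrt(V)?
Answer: 87086617/19613380 + 302229*I*sqrt(6)/3890 ≈ 4.4402 + 190.31*I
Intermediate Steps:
r(V) = 4 - 36*sqrt(V) (r(V) = 4 + 2*(-18*sqrt(V)) = 4 - 36*sqrt(V))
M/(-12605) + 33581/r(-24) = -1561/(-12605) + 33581/(4 - 72*I*sqrt(6)) = -1561*(-1/12605) + 33581/(4 - 72*I*sqrt(6)) = 1561/12605 + 33581/(4 - 72*I*sqrt(6))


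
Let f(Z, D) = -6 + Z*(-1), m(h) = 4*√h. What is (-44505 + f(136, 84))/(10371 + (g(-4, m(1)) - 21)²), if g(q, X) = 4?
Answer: -44647/10660 ≈ -4.1883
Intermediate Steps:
f(Z, D) = -6 - Z
(-44505 + f(136, 84))/(10371 + (g(-4, m(1)) - 21)²) = (-44505 + (-6 - 1*136))/(10371 + (4 - 21)²) = (-44505 + (-6 - 136))/(10371 + (-17)²) = (-44505 - 142)/(10371 + 289) = -44647/10660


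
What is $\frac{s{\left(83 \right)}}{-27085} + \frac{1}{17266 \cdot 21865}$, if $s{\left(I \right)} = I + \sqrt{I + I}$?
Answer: $- \frac{6266844677}{2045031744530} - \frac{\sqrt{166}}{27085} \approx -0.0035401$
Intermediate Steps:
$s{\left(I \right)} = I + \sqrt{2} \sqrt{I}$ ($s{\left(I \right)} = I + \sqrt{2 I} = I + \sqrt{2} \sqrt{I}$)
$\frac{s{\left(83 \right)}}{-27085} + \frac{1}{17266 \cdot 21865} = \frac{83 + \sqrt{2} \sqrt{83}}{-27085} + \frac{1}{17266 \cdot 21865} = \left(83 + \sqrt{166}\right) \left(- \frac{1}{27085}\right) + \frac{1}{17266} \cdot \frac{1}{21865} = \left(- \frac{83}{27085} - \frac{\sqrt{166}}{27085}\right) + \frac{1}{377521090} = - \frac{6266844677}{2045031744530} - \frac{\sqrt{166}}{27085}$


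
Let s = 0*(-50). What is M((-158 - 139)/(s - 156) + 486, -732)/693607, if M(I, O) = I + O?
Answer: -12693/36067564 ≈ -0.00035192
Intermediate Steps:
s = 0
M((-158 - 139)/(s - 156) + 486, -732)/693607 = (((-158 - 139)/(0 - 156) + 486) - 732)/693607 = ((-297/(-156) + 486) - 732)*(1/693607) = ((-297*(-1/156) + 486) - 732)*(1/693607) = ((99/52 + 486) - 732)*(1/693607) = (25371/52 - 732)*(1/693607) = -12693/52*1/693607 = -12693/36067564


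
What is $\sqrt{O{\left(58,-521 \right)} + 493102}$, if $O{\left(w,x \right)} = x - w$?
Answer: $\sqrt{492523} \approx 701.8$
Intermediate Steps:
$\sqrt{O{\left(58,-521 \right)} + 493102} = \sqrt{\left(-521 - 58\right) + 493102} = \sqrt{-579 + 493102} = \sqrt{492523}$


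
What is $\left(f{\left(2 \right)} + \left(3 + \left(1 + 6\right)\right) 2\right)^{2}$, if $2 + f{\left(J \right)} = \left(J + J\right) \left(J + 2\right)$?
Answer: $1156$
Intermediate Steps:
$f{\left(J \right)} = -2 + 2 J \left(2 + J\right)$ ($f{\left(J \right)} = -2 + \left(J + J\right) \left(J + 2\right) = -2 + 2 J \left(2 + J\right)$)
$\left(f{\left(2 \right)} + \left(3 + \left(1 + 6\right)\right) 2\right)^{2} = \left(\left(-2 + 2 \cdot 2^{2} + 4 \cdot 2\right) + \left(3 + \left(1 + 6\right)\right) 2\right)^{2} = \left(\left(-2 + 2 \cdot 4 + 8\right) + \left(3 + 7\right) 2\right)^{2} = \left(\left(-2 + 8 + 8\right) + 10 \cdot 2\right)^{2} = \left(14 + 20\right)^{2} = 34^{2} = 1156$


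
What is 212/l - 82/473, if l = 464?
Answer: 15557/54868 ≈ 0.28354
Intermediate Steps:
212/l - 82/473 = 212/464 - 82/473 = 212*(1/464) - 82*1/473 = 53/116 - 82/473 = 15557/54868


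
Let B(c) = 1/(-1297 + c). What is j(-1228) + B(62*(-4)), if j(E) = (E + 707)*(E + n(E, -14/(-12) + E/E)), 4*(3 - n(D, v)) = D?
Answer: 738939509/1545 ≈ 4.7828e+5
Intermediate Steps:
n(D, v) = 3 - D/4
j(E) = (3 + 3*E/4)*(707 + E) (j(E) = (E + 707)*(E + (3 - E/4)) = (707 + E)*(3 + 3*E/4) = (3 + 3*E/4)*(707 + E))
j(-1228) + B(62*(-4)) = (2121 + (3/4)*(-1228)**2 + (2133/4)*(-1228)) + 1/(-1297 + 62*(-4)) = (2121 + (3/4)*1507984 - 654831) + 1/(-1297 - 248) = (2121 + 1130988 - 654831) + 1/(-1545) = 478278 - 1/1545 = 738939509/1545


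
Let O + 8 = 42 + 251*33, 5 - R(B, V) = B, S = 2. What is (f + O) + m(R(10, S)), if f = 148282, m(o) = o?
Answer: 156594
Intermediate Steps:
R(B, V) = 5 - B
O = 8317 (O = -8 + (42 + 251*33) = -8 + (42 + 8283) = -8 + 8325 = 8317)
(f + O) + m(R(10, S)) = (148282 + 8317) + (5 - 1*10) = 156599 + (5 - 10) = 156599 - 5 = 156594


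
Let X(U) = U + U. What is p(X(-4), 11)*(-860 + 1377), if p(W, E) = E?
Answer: 5687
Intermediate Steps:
X(U) = 2*U
p(X(-4), 11)*(-860 + 1377) = 11*(-860 + 1377) = 11*517 = 5687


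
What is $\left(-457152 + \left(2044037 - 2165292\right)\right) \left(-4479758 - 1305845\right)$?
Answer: $3346433274421$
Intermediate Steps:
$\left(-457152 + \left(2044037 - 2165292\right)\right) \left(-4479758 - 1305845\right) = \left(-457152 + \left(2044037 - 2165292\right)\right) \left(-5785603\right) = \left(-457152 - 121255\right) \left(-5785603\right) = \left(-578407\right) \left(-5785603\right) = 3346433274421$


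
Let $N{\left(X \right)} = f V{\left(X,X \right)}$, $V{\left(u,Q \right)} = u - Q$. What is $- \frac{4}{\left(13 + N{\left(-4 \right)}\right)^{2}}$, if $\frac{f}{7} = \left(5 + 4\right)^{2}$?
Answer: $- \frac{4}{169} \approx -0.023669$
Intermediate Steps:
$f = 567$ ($f = 7 \left(5 + 4\right)^{2} = 7 \cdot 9^{2} = 7 \cdot 81 = 567$)
$N{\left(X \right)} = 0$ ($N{\left(X \right)} = 567 \left(X - X\right) = 567 \cdot 0 = 0$)
$- \frac{4}{\left(13 + N{\left(-4 \right)}\right)^{2}} = - \frac{4}{\left(13 + 0\right)^{2}} = - \frac{4}{13^{2}} = - \frac{4}{169}$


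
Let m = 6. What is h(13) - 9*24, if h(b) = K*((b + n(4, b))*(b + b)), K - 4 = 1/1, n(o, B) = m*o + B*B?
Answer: 26564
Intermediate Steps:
n(o, B) = B² + 6*o (n(o, B) = 6*o + B*B = 6*o + B² = B² + 6*o)
K = 5 (K = 4 + 1/1 = 4 + 1 = 5)
h(b) = 10*b*(24 + b + b²) (h(b) = 5*((b + (b² + 6*4))*(b + b)) = 5*((b + (b² + 24))*(2*b)) = 5*((b + (24 + b²))*(2*b)) = 5*((24 + b + b²)*(2*b)) = 5*(2*b*(24 + b + b²)) = 10*b*(24 + b + b²))
h(13) - 9*24 = 10*13*(24 + 13 + 13²) - 9*24 = 10*13*(24 + 13 + 169) - 216 = 10*13*206 - 216 = 26780 - 216 = 26564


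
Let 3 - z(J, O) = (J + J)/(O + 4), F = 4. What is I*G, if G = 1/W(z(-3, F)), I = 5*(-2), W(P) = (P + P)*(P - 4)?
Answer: 16/3 ≈ 5.3333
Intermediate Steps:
z(J, O) = 3 - 2*J/(4 + O) (z(J, O) = 3 - (J + J)/(O + 4) = 3 - 2*J/(4 + O))
W(P) = 2*P*(-4 + P) (W(P) = (2*P)*(-4 + P) = 2*P*(-4 + P))
I = -10
G = -8/15 (G = 1/(2*((12 - 2*(-3) + 3*4)/(4 + 4))*(-4 + (12 - 2*(-3) + 3*4)/(4 + 4))) = 1/(2*((12 + 6 + 12)/8)*(-4 + (12 + 6 + 12)/8)) = 1/(2*((⅛)*30)*(-4 + (⅛)*30)) = 1/(2*(15/4)*(-4 + 15/4)) = 1/(2*(15/4)*(-¼)) = 1/(-15/8) = -8/15 ≈ -0.53333)
I*G = -10*(-8/15) = 16/3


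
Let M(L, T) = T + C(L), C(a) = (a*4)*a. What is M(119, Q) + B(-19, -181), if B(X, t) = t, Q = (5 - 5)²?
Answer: 56463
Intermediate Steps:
Q = 0 (Q = 0² = 0)
C(a) = 4*a² (C(a) = (4*a)*a = 4*a²)
M(L, T) = T + 4*L²
M(119, Q) + B(-19, -181) = (0 + 4*119²) - 181 = (0 + 4*14161) - 181 = (0 + 56644) - 181 = 56644 - 181 = 56463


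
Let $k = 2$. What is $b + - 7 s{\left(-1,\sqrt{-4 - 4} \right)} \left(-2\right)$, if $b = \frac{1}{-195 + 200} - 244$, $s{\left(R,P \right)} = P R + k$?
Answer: $- \frac{1079}{5} - 28 i \sqrt{2} \approx -215.8 - 39.598 i$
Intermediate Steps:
$s{\left(R,P \right)} = 2 + P R$ ($s{\left(R,P \right)} = P R + 2 = 2 + P R$)
$b = - \frac{1219}{5}$ ($b = \frac{1}{5} - 244 = - \frac{1219}{5} \approx -243.8$)
$b + - 7 s{\left(-1,\sqrt{-4 - 4} \right)} \left(-2\right) = - \frac{1219}{5} + - 7 \left(2 + \sqrt{-4 - 4} \left(-1\right)\right) \left(-2\right) = - \frac{1219}{5} + - 7 \left(2 + \sqrt{-8} \left(-1\right)\right) \left(-2\right) = - \frac{1219}{5} + - 7 \left(2 + 2 i \sqrt{2} \left(-1\right)\right) \left(-2\right) = - \frac{1219}{5} + - 7 \left(2 - 2 i \sqrt{2}\right) \left(-2\right) = - \frac{1219}{5} + \left(-14 + 14 i \sqrt{2}\right) \left(-2\right) = - \frac{1219}{5} + \left(28 - 28 i \sqrt{2}\right) = - \frac{1079}{5} - 28 i \sqrt{2}$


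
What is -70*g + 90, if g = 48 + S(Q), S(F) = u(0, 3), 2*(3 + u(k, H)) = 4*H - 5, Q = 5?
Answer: -3305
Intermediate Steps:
u(k, H) = -11/2 + 2*H (u(k, H) = -3 + (4*H - 5)/2 = -3 + (-5 + 4*H)/2 = -3 + (-5/2 + 2*H) = -11/2 + 2*H)
S(F) = ½ (S(F) = -11/2 + 2*3 = -11/2 + 6 = ½)
g = 97/2 (g = 48 + ½ = 97/2 ≈ 48.500)
-70*g + 90 = -70*97/2 + 90 = -3395 + 90 = -3305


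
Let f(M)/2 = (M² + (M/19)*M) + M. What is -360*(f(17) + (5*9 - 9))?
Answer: -4640400/19 ≈ -2.4423e+5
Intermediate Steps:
f(M) = 2*M + 40*M²/19 (f(M) = 2*((M² + (M/19)*M) + M) = 2*((M² + M²/19) + M) = 2*(20*M²/19 + M) = 2*(M + 20*M²/19) = 2*M + 40*M²/19)
-360*(f(17) + (5*9 - 9)) = -360*((2/19)*17*(19 + 20*17) + (5*9 - 9)) = -360*((2/19)*17*(19 + 340) + (45 - 9)) = -360*((2/19)*17*359 + 36) = -360*(12206/19 + 36) = -360*12890/19 = -4640400/19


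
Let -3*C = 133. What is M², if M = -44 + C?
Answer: 70225/9 ≈ 7802.8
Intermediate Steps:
C = -133/3 (C = -⅓*133 = -133/3 ≈ -44.333)
M = -265/3 (M = -44 - 133/3 = -265/3 ≈ -88.333)
M² = (-265/3)² = 70225/9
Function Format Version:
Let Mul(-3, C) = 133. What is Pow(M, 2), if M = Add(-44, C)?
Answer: Rational(70225, 9) ≈ 7802.8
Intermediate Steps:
C = Rational(-133, 3) (C = Mul(Rational(-1, 3), 133) = Rational(-133, 3) ≈ -44.333)
M = Rational(-265, 3) (M = Add(-44, Rational(-133, 3)) = Rational(-265, 3) ≈ -88.333)
Pow(M, 2) = Pow(Rational(-265, 3), 2) = Rational(70225, 9)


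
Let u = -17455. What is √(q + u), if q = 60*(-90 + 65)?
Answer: I*√18955 ≈ 137.68*I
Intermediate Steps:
q = -1500 (q = 60*(-25) = -1500)
√(q + u) = √(-1500 - 17455) = √(-18955) = I*√18955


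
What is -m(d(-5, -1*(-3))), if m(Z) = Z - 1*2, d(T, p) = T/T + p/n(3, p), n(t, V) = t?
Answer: 0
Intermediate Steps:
d(T, p) = 1 + p/3 (d(T, p) = T/T + p/3 = 1 + p*(⅓) = 1 + p/3)
m(Z) = -2 + Z (m(Z) = Z - 2 = -2 + Z)
-m(d(-5, -1*(-3))) = -(-2 + (1 + (-1*(-3))/3)) = -(-2 + (1 + (⅓)*3)) = -(-2 + (1 + 1)) = -(-2 + 2) = -1*0 = 0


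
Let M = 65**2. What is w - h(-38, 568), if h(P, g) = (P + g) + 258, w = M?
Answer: 3437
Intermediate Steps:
M = 4225
w = 4225
h(P, g) = 258 + P + g
w - h(-38, 568) = 4225 - (258 - 38 + 568) = 4225 - 1*788 = 4225 - 788 = 3437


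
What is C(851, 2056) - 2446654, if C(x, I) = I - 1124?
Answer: -2445722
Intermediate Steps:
C(x, I) = -1124 + I
C(851, 2056) - 2446654 = (-1124 + 2056) - 2446654 = 932 - 2446654 = -2445722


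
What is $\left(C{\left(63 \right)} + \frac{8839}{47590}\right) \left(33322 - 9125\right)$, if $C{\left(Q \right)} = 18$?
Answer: $\frac{20941511423}{47590} \approx 4.4004 \cdot 10^{5}$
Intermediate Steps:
$\left(C{\left(63 \right)} + \frac{8839}{47590}\right) \left(33322 - 9125\right) = \left(18 + \frac{8839}{47590}\right) \left(33322 - 9125\right) = \left(18 + 8839 \cdot \frac{1}{47590}\right) 24197 = \left(18 + \frac{8839}{47590}\right) 24197 = \frac{865459}{47590} \cdot 24197 = \frac{20941511423}{47590}$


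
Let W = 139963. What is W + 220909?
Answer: 360872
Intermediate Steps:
W + 220909 = 139963 + 220909 = 360872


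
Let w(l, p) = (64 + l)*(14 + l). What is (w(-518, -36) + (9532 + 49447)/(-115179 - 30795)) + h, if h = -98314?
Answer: 19049839969/145974 ≈ 1.3050e+5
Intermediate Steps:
w(l, p) = (14 + l)*(64 + l)
(w(-518, -36) + (9532 + 49447)/(-115179 - 30795)) + h = ((896 + (-518)**2 + 78*(-518)) + (9532 + 49447)/(-115179 - 30795)) - 98314 = ((896 + 268324 - 40404) + 58979/(-145974)) - 98314 = (228816 + 58979*(-1/145974)) - 98314 = (228816 - 58979/145974) - 98314 = 33401127805/145974 - 98314 = 19049839969/145974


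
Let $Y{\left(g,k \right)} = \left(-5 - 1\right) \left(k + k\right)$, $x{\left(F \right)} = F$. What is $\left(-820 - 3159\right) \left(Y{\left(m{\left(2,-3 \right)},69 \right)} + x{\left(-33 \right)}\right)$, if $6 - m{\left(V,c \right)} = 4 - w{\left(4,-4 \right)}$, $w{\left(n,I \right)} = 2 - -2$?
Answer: $3425919$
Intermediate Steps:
$w{\left(n,I \right)} = 4$ ($w{\left(n,I \right)} = 2 + 2 = 4$)
$m{\left(V,c \right)} = 6$ ($m{\left(V,c \right)} = 6 - \left(4 - 4\right) = 6 - 0 = 6 + 0 = 6$)
$Y{\left(g,k \right)} = - 12 k$ ($Y{\left(g,k \right)} = \left(-5 - 1\right) 2 k = - 6 \cdot 2 k = - 12 k$)
$\left(-820 - 3159\right) \left(Y{\left(m{\left(2,-3 \right)},69 \right)} + x{\left(-33 \right)}\right) = \left(-820 - 3159\right) \left(\left(-12\right) 69 - 33\right) = - 3979 \left(-828 - 33\right) = \left(-3979\right) \left(-861\right) = 3425919$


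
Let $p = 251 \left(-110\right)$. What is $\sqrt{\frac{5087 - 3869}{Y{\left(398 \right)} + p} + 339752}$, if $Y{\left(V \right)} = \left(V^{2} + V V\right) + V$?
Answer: $\frac{\sqrt{791488564362510}}{48266} \approx 582.88$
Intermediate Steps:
$p = -27610$
$Y{\left(V \right)} = V + 2 V^{2}$ ($Y{\left(V \right)} = \left(V^{2} + V^{2}\right) + V = 2 V^{2} + V = V + 2 V^{2}$)
$\sqrt{\frac{5087 - 3869}{Y{\left(398 \right)} + p} + 339752} = \sqrt{\frac{5087 - 3869}{398 \left(1 + 2 \cdot 398\right) - 27610} + 339752} = \sqrt{\frac{1218}{398 \left(1 + 796\right) - 27610} + 339752} = \sqrt{\frac{1218}{398 \cdot 797 - 27610} + 339752} = \sqrt{\frac{1218}{317206 - 27610} + 339752} = \sqrt{\frac{1218}{289596} + 339752} = \sqrt{1218 \cdot \frac{1}{289596} + 339752} = \sqrt{\frac{203}{48266} + 339752} = \sqrt{\frac{16398470235}{48266}} = \frac{\sqrt{791488564362510}}{48266}$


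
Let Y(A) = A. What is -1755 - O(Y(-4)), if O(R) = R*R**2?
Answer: -1691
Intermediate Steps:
O(R) = R**3
-1755 - O(Y(-4)) = -1755 - 1*(-4)**3 = -1755 - 1*(-64) = -1755 + 64 = -1691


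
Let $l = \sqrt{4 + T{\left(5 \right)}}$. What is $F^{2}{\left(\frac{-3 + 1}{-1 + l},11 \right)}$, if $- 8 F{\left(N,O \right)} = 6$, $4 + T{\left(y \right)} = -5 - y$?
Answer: $\frac{9}{16} \approx 0.5625$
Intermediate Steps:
$T{\left(y \right)} = -9 - y$ ($T{\left(y \right)} = -4 - \left(5 + y\right) = -9 - y$)
$l = i \sqrt{10}$ ($l = \sqrt{4 - 14} = \sqrt{-10} = i \sqrt{10} \approx 3.1623 i$)
$F{\left(N,O \right)} = - \frac{3}{4}$ ($F{\left(N,O \right)} = \left(- \frac{1}{8}\right) 6 = - \frac{3}{4}$)
$F^{2}{\left(\frac{-3 + 1}{-1 + l},11 \right)} = \left(- \frac{3}{4}\right)^{2} = \frac{9}{16}$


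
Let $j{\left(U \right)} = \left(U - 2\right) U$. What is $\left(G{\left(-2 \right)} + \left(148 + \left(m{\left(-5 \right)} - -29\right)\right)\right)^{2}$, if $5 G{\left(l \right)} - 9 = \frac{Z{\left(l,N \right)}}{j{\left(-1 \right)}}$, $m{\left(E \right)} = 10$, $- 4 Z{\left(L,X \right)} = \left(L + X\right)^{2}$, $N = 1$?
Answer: $\frac{128300929}{3600} \approx 35639.0$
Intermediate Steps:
$Z{\left(L,X \right)} = - \frac{\left(L + X\right)^{2}}{4}$
$j{\left(U \right)} = U \left(-2 + U\right)$ ($j{\left(U \right)} = \left(-2 + U\right) U = U \left(-2 + U\right)$)
$G{\left(l \right)} = \frac{9}{5} - \frac{\left(1 + l\right)^{2}}{60}$ ($G{\left(l \right)} = \frac{9}{5} + \frac{- \frac{\left(l + 1\right)^{2}}{4} \frac{1}{\left(-1\right) \left(-2 - 1\right)}}{5} = \frac{9}{5} + \frac{- \frac{\left(1 + l\right)^{2}}{4} \frac{1}{\left(-1\right) \left(-3\right)}}{5} = \frac{9}{5} + \frac{- \frac{\left(1 + l\right)^{2}}{4} \cdot \frac{1}{3}}{5} = \frac{9}{5} + \frac{\left(- \frac{1}{12}\right) \left(1 + l\right)^{2}}{5} = \frac{9}{5} - \frac{\left(1 + l\right)^{2}}{60}$)
$\left(G{\left(-2 \right)} + \left(148 + \left(m{\left(-5 \right)} - -29\right)\right)\right)^{2} = \left(\left(\frac{9}{5} - \frac{\left(1 - 2\right)^{2}}{60}\right) + \left(148 + \left(10 - -29\right)\right)\right)^{2} = \left(\left(\frac{9}{5} - \frac{\left(-1\right)^{2}}{60}\right) + \left(148 + \left(10 + 29\right)\right)\right)^{2} = \left(\left(\frac{9}{5} - \frac{1}{60}\right) + \left(148 + 39\right)\right)^{2} = \left(\left(\frac{9}{5} - \frac{1}{60}\right) + 187\right)^{2} = \left(\frac{107}{60} + 187\right)^{2} = \left(\frac{11327}{60}\right)^{2} = \frac{128300929}{3600}$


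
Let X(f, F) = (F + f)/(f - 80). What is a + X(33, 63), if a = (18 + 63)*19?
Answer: 72237/47 ≈ 1537.0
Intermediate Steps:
a = 1539 (a = 81*19 = 1539)
X(f, F) = (F + f)/(-80 + f)
a + X(33, 63) = 1539 + (63 + 33)/(-80 + 33) = 1539 + 96/(-47) = 1539 - 1/47*96 = 1539 - 96/47 = 72237/47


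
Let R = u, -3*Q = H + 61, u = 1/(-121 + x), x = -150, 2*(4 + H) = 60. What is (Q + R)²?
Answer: 61779600/73441 ≈ 841.21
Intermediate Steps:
H = 26 (H = -4 + (½)*60 = -4 + 30 = 26)
u = -1/271 (u = 1/(-121 - 150) = 1/(-271) = -1/271 ≈ -0.0036900)
Q = -29 (Q = -(26 + 61)/3 = -⅓*87 = -29)
R = -1/271 ≈ -0.0036900
(Q + R)² = (-29 - 1/271)² = (-7860/271)² = 61779600/73441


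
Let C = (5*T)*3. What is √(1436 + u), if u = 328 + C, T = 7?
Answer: √1869 ≈ 43.232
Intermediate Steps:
C = 105 (C = (5*7)*3 = 35*3 = 105)
u = 433 (u = 328 + 105 = 433)
√(1436 + u) = √(1436 + 433) = √1869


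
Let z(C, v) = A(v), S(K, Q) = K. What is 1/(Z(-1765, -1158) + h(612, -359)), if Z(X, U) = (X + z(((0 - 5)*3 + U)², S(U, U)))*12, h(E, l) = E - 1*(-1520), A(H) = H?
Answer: -1/32944 ≈ -3.0355e-5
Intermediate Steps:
z(C, v) = v
h(E, l) = 1520 + E (h(E, l) = E + 1520 = 1520 + E)
Z(X, U) = 12*U + 12*X (Z(X, U) = (X + U)*12 = (U + X)*12 = 12*U + 12*X)
1/(Z(-1765, -1158) + h(612, -359)) = 1/((12*(-1158) + 12*(-1765)) + (1520 + 612)) = 1/((-13896 - 21180) + 2132) = 1/(-35076 + 2132) = 1/(-32944) = -1/32944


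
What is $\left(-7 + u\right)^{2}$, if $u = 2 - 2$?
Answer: $49$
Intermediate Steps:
$u = 0$
$\left(-7 + u\right)^{2} = \left(-7 + 0\right)^{2} = \left(-7\right)^{2} = 49$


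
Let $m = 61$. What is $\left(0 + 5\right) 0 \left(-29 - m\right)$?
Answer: $0$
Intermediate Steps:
$\left(0 + 5\right) 0 \left(-29 - m\right) = \left(0 + 5\right) 0 \left(-29 - 61\right) = 5 \cdot 0 \left(-29 - 61\right) = 0 \left(-90\right) = 0$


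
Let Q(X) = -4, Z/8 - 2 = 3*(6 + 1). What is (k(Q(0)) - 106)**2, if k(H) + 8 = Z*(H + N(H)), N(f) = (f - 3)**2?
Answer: 66683556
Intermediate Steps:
Z = 184 (Z = 16 + 8*(3*(6 + 1)) = 16 + 8*(3*7) = 16 + 8*21 = 16 + 168 = 184)
N(f) = (-3 + f)**2
k(H) = -8 + 184*H + 184*(-3 + H)**2 (k(H) = -8 + 184*(H + (-3 + H)**2) = -8 + (184*H + 184*(-3 + H)**2) = -8 + 184*H + 184*(-3 + H)**2)
(k(Q(0)) - 106)**2 = ((1648 - 920*(-4) + 184*(-4)**2) - 106)**2 = ((1648 + 3680 + 184*16) - 106)**2 = ((1648 + 3680 + 2944) - 106)**2 = (8272 - 106)**2 = 8166**2 = 66683556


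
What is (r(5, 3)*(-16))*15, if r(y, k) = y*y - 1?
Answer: -5760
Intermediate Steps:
r(y, k) = -1 + y² (r(y, k) = y² - 1 = -1 + y²)
(r(5, 3)*(-16))*15 = ((-1 + 5²)*(-16))*15 = ((-1 + 25)*(-16))*15 = (24*(-16))*15 = -384*15 = -5760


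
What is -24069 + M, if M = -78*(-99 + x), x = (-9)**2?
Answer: -22665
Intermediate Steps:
x = 81
M = 1404 (M = -78*(-99 + 81) = -78*(-18) = 1404)
-24069 + M = -24069 + 1404 = -22665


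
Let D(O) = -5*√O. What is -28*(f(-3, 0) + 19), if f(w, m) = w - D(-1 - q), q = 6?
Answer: -448 - 140*I*√7 ≈ -448.0 - 370.41*I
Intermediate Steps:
f(w, m) = w + 5*I*√7 (f(w, m) = w - (-5)*√(-1 - 1*6) = w - (-5)*√(-1 - 6) = w - (-5)*√(-7) = w - (-5)*I*√7 = w + 5*I*√7)
-28*(f(-3, 0) + 19) = -28*((-3 + 5*I*√7) + 19) = -28*(16 + 5*I*√7) = -448 - 140*I*√7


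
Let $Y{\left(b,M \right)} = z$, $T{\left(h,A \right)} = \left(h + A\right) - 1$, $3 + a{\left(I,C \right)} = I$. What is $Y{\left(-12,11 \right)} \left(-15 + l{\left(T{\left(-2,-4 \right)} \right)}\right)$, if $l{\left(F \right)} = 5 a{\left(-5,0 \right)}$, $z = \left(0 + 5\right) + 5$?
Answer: $-550$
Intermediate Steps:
$a{\left(I,C \right)} = -3 + I$
$T{\left(h,A \right)} = -1 + A + h$ ($T{\left(h,A \right)} = \left(A + h\right) - 1 = -1 + A + h$)
$z = 10$ ($z = 5 + 5 = 10$)
$l{\left(F \right)} = -40$ ($l{\left(F \right)} = 5 \left(-3 - 5\right) = 5 \left(-8\right) = -40$)
$Y{\left(b,M \right)} = 10$
$Y{\left(-12,11 \right)} \left(-15 + l{\left(T{\left(-2,-4 \right)} \right)}\right) = 10 \left(-15 - 40\right) = 10 \left(-55\right) = -550$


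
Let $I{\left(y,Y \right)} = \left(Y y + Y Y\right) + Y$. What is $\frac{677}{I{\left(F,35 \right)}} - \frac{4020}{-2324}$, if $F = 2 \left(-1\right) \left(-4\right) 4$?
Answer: $\frac{397891}{197540} \approx 2.0142$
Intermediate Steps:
$F = 32$ ($F = \left(-2\right) \left(-4\right) 4 = 8 \cdot 4 = 32$)
$I{\left(y,Y \right)} = Y + Y^{2} + Y y$ ($I{\left(y,Y \right)} = \left(Y y + Y^{2}\right) + Y = \left(Y^{2} + Y y\right) + Y = Y + Y^{2} + Y y$)
$\frac{677}{I{\left(F,35 \right)}} - \frac{4020}{-2324} = \frac{677}{35 \left(1 + 35 + 32\right)} - \frac{4020}{-2324} = \frac{677}{35 \cdot 68} - - \frac{1005}{581} = \frac{677}{2380} + \frac{1005}{581} = \frac{397891}{197540}$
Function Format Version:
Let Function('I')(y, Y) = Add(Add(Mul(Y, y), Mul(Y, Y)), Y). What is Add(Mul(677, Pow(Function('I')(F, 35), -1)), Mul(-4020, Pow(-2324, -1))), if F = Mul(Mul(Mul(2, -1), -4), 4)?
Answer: Rational(397891, 197540) ≈ 2.0142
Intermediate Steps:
F = 32 (F = Mul(Mul(-2, -4), 4) = Mul(8, 4) = 32)
Function('I')(y, Y) = Add(Y, Pow(Y, 2), Mul(Y, y)) (Function('I')(y, Y) = Add(Add(Mul(Y, y), Pow(Y, 2)), Y) = Add(Add(Pow(Y, 2), Mul(Y, y)), Y) = Add(Y, Pow(Y, 2), Mul(Y, y)))
Add(Mul(677, Pow(Function('I')(F, 35), -1)), Mul(-4020, Pow(-2324, -1))) = Add(Mul(677, Pow(Mul(35, Add(1, 35, 32)), -1)), Mul(-4020, Pow(-2324, -1))) = Add(Mul(677, Pow(Mul(35, 68), -1)), Mul(-4020, Rational(-1, 2324))) = Add(Mul(677, Pow(2380, -1)), Rational(1005, 581)) = Add(Mul(677, Rational(1, 2380)), Rational(1005, 581)) = Add(Rational(677, 2380), Rational(1005, 581)) = Rational(397891, 197540)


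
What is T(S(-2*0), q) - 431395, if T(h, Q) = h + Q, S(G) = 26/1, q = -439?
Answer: -431808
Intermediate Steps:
S(G) = 26 (S(G) = 26*1 = 26)
T(h, Q) = Q + h
T(S(-2*0), q) - 431395 = (-439 + 26) - 431395 = -413 - 431395 = -431808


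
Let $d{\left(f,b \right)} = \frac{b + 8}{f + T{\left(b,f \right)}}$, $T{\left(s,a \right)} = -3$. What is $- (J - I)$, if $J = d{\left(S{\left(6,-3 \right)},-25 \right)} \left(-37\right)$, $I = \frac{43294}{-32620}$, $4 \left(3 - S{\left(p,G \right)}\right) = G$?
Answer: $- \frac{41100901}{48930} \approx -839.99$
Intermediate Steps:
$S{\left(p,G \right)} = 3 - \frac{G}{4}$
$I = - \frac{21647}{16310}$ ($I = 43294 \left(- \frac{1}{32620}\right) = - \frac{21647}{16310} \approx -1.3272$)
$d{\left(f,b \right)} = \frac{8 + b}{-3 + f}$ ($d{\left(f,b \right)} = \frac{b + 8}{f - 3} = \frac{8 + b}{-3 + f}$)
$J = \frac{2516}{3}$ ($J = \frac{8 - 25}{-3 + \left(3 - - \frac{3}{4}\right)} \left(-37\right) = \frac{1}{-3 + \left(3 + \frac{3}{4}\right)} \left(-17\right) \left(-37\right) = \frac{1}{-3 + \frac{15}{4}} \left(-17\right) \left(-37\right) = \frac{1}{\frac{3}{4}} \left(-17\right) \left(-37\right) = \frac{4}{3} \left(-17\right) \left(-37\right) = \left(- \frac{68}{3}\right) \left(-37\right) = \frac{2516}{3} \approx 838.67$)
$- (J - I) = - (\frac{2516}{3} - - \frac{21647}{16310}) = - (\frac{2516}{3} + \frac{21647}{16310}) = \left(-1\right) \frac{41100901}{48930} = - \frac{41100901}{48930}$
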